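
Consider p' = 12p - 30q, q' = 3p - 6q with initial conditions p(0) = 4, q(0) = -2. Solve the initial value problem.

p(t) = 32e^(3t)sin(3t) + 4e^(3t)cos(3t), q(t) = 10e^(3t)sin(3t) - 2e^(3t)cos(3t)

Coefficient matrix A = [[12, -30], [3, -6]].
Characteristic polynomial det(A - λI) = λ^2 - 6λ + 18 = 0.
Eigenvalues λ = 3 ± 3i (complex conjugate pair).
For λ=3+3i: an eigenvector is (1,0) - i(3,1) = (1 - 3i, 0 - i).
A real fundamental pair from Re and Im of e^((3+3i)t)v: X_1 = e^(3t)(cos(3t)·(1,0) + sin(3t)·(3,1)), X_2 = e^(3t)(sin(3t)·(1,0) - cos(3t)·(3,1)).
General solution: C_1X_1 + C_2X_2.
Applying p(0)=4, q(0)=-2 gives C_1=10, C_2=2.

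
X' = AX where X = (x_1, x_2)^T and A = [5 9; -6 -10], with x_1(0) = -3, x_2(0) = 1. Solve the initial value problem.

Coefficient matrix A = [[5, 9], [-6, -10]].
Characteristic polynomial det(A - λI) = λ^2 + 5λ + 4 = 0.
Eigenvalues λ = -1, -4.
For λ=-1: (A-λI) row 1 is [6, 9], so an eigenvector is (3, -2).
For λ=-4: (A-λI) row 1 is [9, 9], so an eigenvector is (-1, 1).
General solution: c_1e^(-t)(3,-2) + c_2e^(-4t)(-1,1).
Applying x_1(0)=-3, x_2(0)=1 gives c_1=-2, c_2=-3.

x_1(t) = -6e^(-t) + 3e^(-4t), x_2(t) = 4e^(-t) - 3e^(-4t)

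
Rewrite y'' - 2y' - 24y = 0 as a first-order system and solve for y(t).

Let x_1 = y, x_2 = y'. Then x_1' = x_2 and x_2' = 24x_1 + 2x_2.
A = [[0,1],[24,2]]; det(A-λI) = λ^2 - 2λ - 24.
Eigenvalues λ = -4, 6 with eigenvectors (1,-4), (1,6).

y(t) = C_1e^(-4t) + C_2e^(6t)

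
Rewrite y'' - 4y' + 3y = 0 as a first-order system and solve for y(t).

y(t) = K_1e^(3t) + K_2e^(t)

Let x_1 = y, x_2 = y'. Then x_1' = x_2 and x_2' = -3x_1 + 4x_2.
A = [[0,1],[-3,4]]; det(A-λI) = λ^2 - 4λ + 3.
Eigenvalues λ = 3, 1 with eigenvectors (1,3), (1,1).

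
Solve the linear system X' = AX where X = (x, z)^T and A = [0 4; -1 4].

Coefficient matrix A = [[0, 4], [-1, 4]].
Characteristic polynomial det(A - λI) = λ^2 - 4λ + 4 = 0.
Single eigenvalue λ = 2 with algebraic multiplicity 2.
Eigenvector v = (-2,-1); generalized eigenvector w with (A-λI)w=v is (1,0).
General solution: e^(2t)[K_1·v + K_2·(t·v + w)].

x(t) = -2K_1e^(2t) - 2K_2te^(2t) + K_2e^(2t), z(t) = -K_1e^(2t) - K_2te^(2t)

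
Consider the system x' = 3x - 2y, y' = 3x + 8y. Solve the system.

x(t) = 2c_1e^(6t) - c_2e^(5t), y(t) = -3c_1e^(6t) + c_2e^(5t)

Coefficient matrix A = [[3, -2], [3, 8]].
Characteristic polynomial det(A - λI) = λ^2 - 11λ + 30 = 0.
Eigenvalues λ = 6, 5.
For λ=6: (A-λI) row 1 is [-3, -2], so an eigenvector is (2, -3).
For λ=5: (A-λI) row 1 is [-2, -2], so an eigenvector is (-1, 1).
General solution: c_1e^(6t)(2,-3) + c_2e^(5t)(-1,1).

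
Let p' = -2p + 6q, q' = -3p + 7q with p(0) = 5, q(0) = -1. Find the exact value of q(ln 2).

A = [[-2,6],[-3,7]]; eigenvalues λ = 4, 1.
Eigenvectors: (-1,-1) for λ=4, (2,1) for λ=1.
From the initial condition, c_1 = 7, c_2 = 6.
q(ln 2) = (7)(2^4)(-1) + (6)(2^1)(1) = -100.

-100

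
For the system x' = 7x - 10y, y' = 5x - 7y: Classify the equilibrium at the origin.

A = [[7,-10],[5,-7]]; det(A-λI) = λ^2 + 1.
λ = 0 ± i: zero real part.

center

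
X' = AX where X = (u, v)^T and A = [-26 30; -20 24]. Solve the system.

u(t) = 3C_1e^(-6t) + C_2e^(4t), v(t) = 2C_1e^(-6t) + C_2e^(4t)

Coefficient matrix A = [[-26, 30], [-20, 24]].
Characteristic polynomial det(A - λI) = λ^2 + 2λ - 24 = 0.
Eigenvalues λ = -6, 4.
For λ=-6: (A-λI) row 1 is [-20, 30], so an eigenvector is (3, 2).
For λ=4: (A-λI) row 1 is [-30, 30], so an eigenvector is (1, 1).
General solution: C_1e^(-6t)(3,2) + C_2e^(4t)(1,1).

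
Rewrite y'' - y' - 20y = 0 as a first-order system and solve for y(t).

y(t) = C_1e^(5t) + C_2e^(-4t)

Let x_1 = y, x_2 = y'. Then x_1' = x_2 and x_2' = 20x_1 + x_2.
A = [[0,1],[20,1]]; det(A-λI) = λ^2 - λ - 20.
Eigenvalues λ = 5, -4 with eigenvectors (1,5), (1,-4).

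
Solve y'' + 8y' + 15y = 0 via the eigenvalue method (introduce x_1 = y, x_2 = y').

Let x_1 = y, x_2 = y'. Then x_1' = x_2 and x_2' = -15x_1 - 8x_2.
A = [[0,1],[-15,-8]]; det(A-λI) = λ^2 + 8λ + 15.
Eigenvalues λ = -3, -5 with eigenvectors (1,-3), (1,-5).

y(t) = c_1e^(-3t) + c_2e^(-5t)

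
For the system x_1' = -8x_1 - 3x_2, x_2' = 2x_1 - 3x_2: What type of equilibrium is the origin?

stable node

A = [[-8,-3],[2,-3]]; det(A-λI) = λ^2 + 11λ + 30.
λ = -5, -6: both negative.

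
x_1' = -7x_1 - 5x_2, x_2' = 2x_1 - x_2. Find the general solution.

Coefficient matrix A = [[-7, -5], [2, -1]].
Characteristic polynomial det(A - λI) = λ^2 + 8λ + 17 = 0.
Eigenvalues λ = -4 ± i (complex conjugate pair).
For λ=-4+i: an eigenvector is (-2,1) - i(1,-1) = (-2 - i, 1 + i).
A real fundamental pair from Re and Im of e^((-4+i)t)v: X_1 = e^(-4t)(cos(t)·(-2,1) + sin(t)·(1,-1)), X_2 = e^(-4t)(sin(t)·(-2,1) - cos(t)·(1,-1)).
General solution: C_1X_1 + C_2X_2.

x_1(t) = C_1e^(-4t)sin(t) - 2C_1e^(-4t)cos(t) - 2C_2e^(-4t)sin(t) - C_2e^(-4t)cos(t), x_2(t) = -C_1e^(-4t)sin(t) + C_1e^(-4t)cos(t) + C_2e^(-4t)sin(t) + C_2e^(-4t)cos(t)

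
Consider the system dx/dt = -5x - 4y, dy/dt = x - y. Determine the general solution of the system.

x(t) = 2K_1e^(-3t) + 2K_2te^(-3t) + 3K_2e^(-3t), y(t) = -K_1e^(-3t) - K_2te^(-3t) - 2K_2e^(-3t)

Coefficient matrix A = [[-5, -4], [1, -1]].
Characteristic polynomial det(A - λI) = λ^2 + 6λ + 9 = 0.
Single eigenvalue λ = -3 with algebraic multiplicity 2.
Eigenvector v = (2,-1); generalized eigenvector w with (A-λI)w=v is (3,-2).
General solution: e^(-3t)[K_1·v + K_2·(t·v + w)].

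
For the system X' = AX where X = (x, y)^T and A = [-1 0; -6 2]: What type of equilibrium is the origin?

saddle

A = [[-1,0],[-6,2]]; det(A-λI) = λ^2 - λ - 2.
λ = -1, 2: opposite signs.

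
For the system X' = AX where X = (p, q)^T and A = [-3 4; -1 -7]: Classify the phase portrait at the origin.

stable improper node

A = [[-3,4],[-1,-7]]; det(A-λI) = λ^2 + 10λ + 25.
repeated λ = -5 with a single eigenvector.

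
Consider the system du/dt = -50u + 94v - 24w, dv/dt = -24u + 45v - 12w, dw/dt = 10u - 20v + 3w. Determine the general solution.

u(t) = K_1e^(-2t) + 2K_2e^(-3t) - 4K_3e^(3t), v(t) = K_2e^(-3t) - 2K_3e^(3t), w(t) = -2K_1e^(-2t) + K_3e^(3t)

Coefficient matrix A = [[-50, 94, -24], [-24, 45, -12], [10, -20, 3]].
det(A - λI) = 0 gives eigenvalues λ = -2, -3, 3.
For λ=-2: eigenvector (1,0,-2).
For λ=-3: eigenvector (2,1,0).
For λ=3: eigenvector (-4,-2,1).
General solution: K_1e^(-2t)(1,0,-2) + K_2e^(-3t)(2,1,0) + K_3e^(3t)(-4,-2,1).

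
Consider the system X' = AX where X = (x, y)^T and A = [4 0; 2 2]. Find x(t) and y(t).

Coefficient matrix A = [[4, 0], [2, 2]].
Characteristic polynomial det(A - λI) = λ^2 - 6λ + 8 = 0.
Eigenvalues λ = 4, 2.
For λ=4: (A-λI) row 2 is [2, -2], so an eigenvector is (1, 1).
For λ=2: (A-λI) row 1 is [2, 0], so an eigenvector is (0, -1).
General solution: c_1e^(4t)(1,1) + c_2e^(2t)(0,-1).

x(t) = c_1e^(4t), y(t) = c_1e^(4t) - c_2e^(2t)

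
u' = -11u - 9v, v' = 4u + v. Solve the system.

Coefficient matrix A = [[-11, -9], [4, 1]].
Characteristic polynomial det(A - λI) = λ^2 + 10λ + 25 = 0.
Single eigenvalue λ = -5 with algebraic multiplicity 2.
Eigenvector v = (3,-2); generalized eigenvector w with (A-λI)w=v is (1,-1).
General solution: e^(-5t)[K_1·v + K_2·(t·v + w)].

u(t) = 3K_1e^(-5t) + 3K_2te^(-5t) + K_2e^(-5t), v(t) = -2K_1e^(-5t) - 2K_2te^(-5t) - K_2e^(-5t)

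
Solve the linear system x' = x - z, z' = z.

Coefficient matrix A = [[1, -1], [0, 1]].
Characteristic polynomial det(A - λI) = λ^2 - 2λ + 1 = 0.
Single eigenvalue λ = 1 with algebraic multiplicity 2.
Eigenvector v = (-1,0); generalized eigenvector w with (A-λI)w=v is (3,1).
General solution: e^(t)[K_1·v + K_2·(t·v + w)].

x(t) = -K_1e^(t) - K_2te^(t) + 3K_2e^(t), z(t) = K_2e^(t)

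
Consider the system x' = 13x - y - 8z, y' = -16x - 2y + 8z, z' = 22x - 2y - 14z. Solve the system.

Coefficient matrix A = [[13, -1, -8], [-16, -2, 8], [22, -2, -14]].
det(A - λI) = 0 gives eigenvalues λ = -3, -2, 2.
For λ=-3: eigenvector (1,0,2).
For λ=-2: eigenvector (-1,1,-2).
For λ=2: eigenvector (-2,2,-3).
General solution: C_1e^(-3t)(1,0,2) + C_2e^(-2t)(-1,1,-2) + C_3e^(2t)(-2,2,-3).

x(t) = C_1e^(-3t) - C_2e^(-2t) - 2C_3e^(2t), y(t) = C_2e^(-2t) + 2C_3e^(2t), z(t) = 2C_1e^(-3t) - 2C_2e^(-2t) - 3C_3e^(2t)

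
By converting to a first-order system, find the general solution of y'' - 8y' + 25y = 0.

Let x_1 = y, x_2 = y'. Then x_1' = x_2 and x_2' = -25x_1 + 8x_2.
A = [[0,1],[-25,8]]; det(A-λI) = λ^2 - 8λ + 25.
Eigenvalues λ = 4 ± 3i.

y(t) = c_1e^(4t)cos(3t) + c_2e^(4t)sin(3t)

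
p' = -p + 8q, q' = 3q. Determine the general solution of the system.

p(t) = -K_1e^(-t) + 2K_2e^(3t), q(t) = K_2e^(3t)

Coefficient matrix A = [[-1, 8], [0, 3]].
Characteristic polynomial det(A - λI) = λ^2 - 2λ - 3 = 0.
Eigenvalues λ = -1, 3.
For λ=-1: (A-λI) row 1 is [0, 8], so an eigenvector is (-1, 0).
For λ=3: (A-λI) row 1 is [-4, 8], so an eigenvector is (2, 1).
General solution: K_1e^(-t)(-1,0) + K_2e^(3t)(2,1).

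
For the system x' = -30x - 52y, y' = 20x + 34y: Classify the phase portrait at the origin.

A = [[-30,-52],[20,34]]; det(A-λI) = λ^2 - 4λ + 20.
λ = 2 ± 4i: positive real part.

unstable spiral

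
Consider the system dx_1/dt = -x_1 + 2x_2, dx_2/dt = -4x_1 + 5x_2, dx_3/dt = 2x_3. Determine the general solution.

Coefficient matrix A = [[-1, 2, 0], [-4, 5, 0], [0, 0, 2]].
det(A - λI) = 0 gives eigenvalues λ = 3, 2, 1.
For λ=3: eigenvector (1,2,0).
For λ=2: eigenvector (0,0,1).
For λ=1: eigenvector (-1,-1,0).
General solution: C_1e^(3t)(1,2,0) + C_2e^(2t)(0,0,1) + C_3e^(t)(-1,-1,0).

x_1(t) = C_1e^(3t) - C_3e^(t), x_2(t) = 2C_1e^(3t) - C_3e^(t), x_3(t) = C_2e^(2t)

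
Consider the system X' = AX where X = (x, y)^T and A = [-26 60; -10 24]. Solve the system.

Coefficient matrix A = [[-26, 60], [-10, 24]].
Characteristic polynomial det(A - λI) = λ^2 + 2λ - 24 = 0.
Eigenvalues λ = 4, -6.
For λ=4: (A-λI) row 1 is [-30, 60], so an eigenvector is (-2, -1).
For λ=-6: (A-λI) row 1 is [-20, 60], so an eigenvector is (-3, -1).
General solution: C_1e^(4t)(-2,-1) + C_2e^(-6t)(-3,-1).

x(t) = -2C_1e^(4t) - 3C_2e^(-6t), y(t) = -C_1e^(4t) - C_2e^(-6t)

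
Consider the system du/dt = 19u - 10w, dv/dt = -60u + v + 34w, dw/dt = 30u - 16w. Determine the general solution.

u(t) = c_1e^(-t) - 2c_3e^(4t), v(t) = -4c_1e^(-t) + c_2e^(t) + 6c_3e^(4t), w(t) = 2c_1e^(-t) - 3c_3e^(4t)

Coefficient matrix A = [[19, 0, -10], [-60, 1, 34], [30, 0, -16]].
det(A - λI) = 0 gives eigenvalues λ = -1, 1, 4.
For λ=-1: eigenvector (1,-4,2).
For λ=1: eigenvector (0,1,0).
For λ=4: eigenvector (-2,6,-3).
General solution: c_1e^(-t)(1,-4,2) + c_2e^(t)(0,1,0) + c_3e^(4t)(-2,6,-3).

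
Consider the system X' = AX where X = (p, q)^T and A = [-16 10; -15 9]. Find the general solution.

p(t) = -K_1e^(-6t) - 2K_2e^(-t), q(t) = -K_1e^(-6t) - 3K_2e^(-t)

Coefficient matrix A = [[-16, 10], [-15, 9]].
Characteristic polynomial det(A - λI) = λ^2 + 7λ + 6 = 0.
Eigenvalues λ = -6, -1.
For λ=-6: (A-λI) row 1 is [-10, 10], so an eigenvector is (-1, -1).
For λ=-1: (A-λI) row 1 is [-15, 10], so an eigenvector is (-2, -3).
General solution: K_1e^(-6t)(-1,-1) + K_2e^(-t)(-2,-3).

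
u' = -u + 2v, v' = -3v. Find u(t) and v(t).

Coefficient matrix A = [[-1, 2], [0, -3]].
Characteristic polynomial det(A - λI) = λ^2 + 4λ + 3 = 0.
Eigenvalues λ = -1, -3.
For λ=-1: (A-λI) row 1 is [0, 2], so an eigenvector is (-1, 0).
For λ=-3: (A-λI) row 1 is [2, 2], so an eigenvector is (1, -1).
General solution: C_1e^(-t)(-1,0) + C_2e^(-3t)(1,-1).

u(t) = -C_1e^(-t) + C_2e^(-3t), v(t) = -C_2e^(-3t)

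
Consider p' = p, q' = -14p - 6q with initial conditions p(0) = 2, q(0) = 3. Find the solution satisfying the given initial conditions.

p(t) = 2e^(t), q(t) = -4e^(t) + 7e^(-6t)

Coefficient matrix A = [[1, 0], [-14, -6]].
Characteristic polynomial det(A - λI) = λ^2 + 5λ - 6 = 0.
Eigenvalues λ = 1, -6.
For λ=1: (A-λI) row 2 is [-14, -7], so an eigenvector is (1, -2).
For λ=-6: (A-λI) row 1 is [7, 0], so an eigenvector is (0, 1).
General solution: C_1e^(t)(1,-2) + C_2e^(-6t)(0,1).
Applying p(0)=2, q(0)=3 gives C_1=2, C_2=7.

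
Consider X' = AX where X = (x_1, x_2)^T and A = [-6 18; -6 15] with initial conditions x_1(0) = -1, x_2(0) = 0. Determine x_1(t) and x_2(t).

x_1(t) = 3e^(6t) - 4e^(3t), x_2(t) = 2e^(6t) - 2e^(3t)

Coefficient matrix A = [[-6, 18], [-6, 15]].
Characteristic polynomial det(A - λI) = λ^2 - 9λ + 18 = 0.
Eigenvalues λ = 3, 6.
For λ=3: (A-λI) row 1 is [-9, 18], so an eigenvector is (2, 1).
For λ=6: (A-λI) row 1 is [-12, 18], so an eigenvector is (-3, -2).
General solution: c_1e^(3t)(2,1) + c_2e^(6t)(-3,-2).
Applying x_1(0)=-1, x_2(0)=0 gives c_1=-2, c_2=-1.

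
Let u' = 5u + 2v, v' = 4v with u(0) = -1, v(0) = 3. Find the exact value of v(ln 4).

A = [[5,2],[0,4]]; eigenvalues λ = 5, 4.
Eigenvectors: (-1,0) for λ=5, (2,-1) for λ=4.
From the initial condition, c_1 = -5, c_2 = -3.
v(ln 4) = (-5)(4^5)(0) + (-3)(4^4)(-1) = 768.

768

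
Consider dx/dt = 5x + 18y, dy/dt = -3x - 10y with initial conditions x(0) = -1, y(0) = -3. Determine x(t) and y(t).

x(t) = -21e^(-t) + 20e^(-4t), y(t) = 7e^(-t) - 10e^(-4t)

Coefficient matrix A = [[5, 18], [-3, -10]].
Characteristic polynomial det(A - λI) = λ^2 + 5λ + 4 = 0.
Eigenvalues λ = -4, -1.
For λ=-4: (A-λI) row 1 is [9, 18], so an eigenvector is (-2, 1).
For λ=-1: (A-λI) row 1 is [6, 18], so an eigenvector is (-3, 1).
General solution: C_1e^(-4t)(-2,1) + C_2e^(-t)(-3,1).
Applying x(0)=-1, y(0)=-3 gives C_1=-10, C_2=7.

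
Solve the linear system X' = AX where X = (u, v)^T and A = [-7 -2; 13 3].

Coefficient matrix A = [[-7, -2], [13, 3]].
Characteristic polynomial det(A - λI) = λ^2 + 4λ + 5 = 0.
Eigenvalues λ = -2 ± i (complex conjugate pair).
For λ=-2+i: an eigenvector is (-1,3) - i(-1,2) = (-1 + i, 3 - 2i).
A real fundamental pair from Re and Im of e^((-2+i)t)v: X_1 = e^(-2t)(cos(t)·(-1,3) + sin(t)·(-1,2)), X_2 = e^(-2t)(sin(t)·(-1,3) - cos(t)·(-1,2)).
General solution: c_1X_1 + c_2X_2.

u(t) = -c_1e^(-2t)sin(t) - c_1e^(-2t)cos(t) - c_2e^(-2t)sin(t) + c_2e^(-2t)cos(t), v(t) = 2c_1e^(-2t)sin(t) + 3c_1e^(-2t)cos(t) + 3c_2e^(-2t)sin(t) - 2c_2e^(-2t)cos(t)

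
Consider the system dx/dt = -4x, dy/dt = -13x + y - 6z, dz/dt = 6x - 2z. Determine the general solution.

x(t) = C_1e^(-4t), y(t) = -C_1e^(-4t) + C_2e^(t) + 2C_3e^(-2t), z(t) = -3C_1e^(-4t) + C_3e^(-2t)

Coefficient matrix A = [[-4, 0, 0], [-13, 1, -6], [6, 0, -2]].
det(A - λI) = 0 gives eigenvalues λ = -4, 1, -2.
For λ=-4: eigenvector (1,-1,-3).
For λ=1: eigenvector (0,1,0).
For λ=-2: eigenvector (0,2,1).
General solution: C_1e^(-4t)(1,-1,-3) + C_2e^(t)(0,1,0) + C_3e^(-2t)(0,2,1).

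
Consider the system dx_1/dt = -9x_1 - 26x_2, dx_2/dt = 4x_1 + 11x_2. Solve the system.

Coefficient matrix A = [[-9, -26], [4, 11]].
Characteristic polynomial det(A - λI) = λ^2 - 2λ + 5 = 0.
Eigenvalues λ = 1 ± 2i (complex conjugate pair).
For λ=1+2i: an eigenvector is (2,-1) - i(3,-1) = (2 - 3i, -1 + i).
A real fundamental pair from Re and Im of e^((1+2i)t)v: X_1 = e^(t)(cos(2t)·(2,-1) + sin(2t)·(3,-1)), X_2 = e^(t)(sin(2t)·(2,-1) - cos(2t)·(3,-1)).
General solution: C_1X_1 + C_2X_2.

x_1(t) = 3C_1e^(t)sin(2t) + 2C_1e^(t)cos(2t) + 2C_2e^(t)sin(2t) - 3C_2e^(t)cos(2t), x_2(t) = -C_1e^(t)sin(2t) - C_1e^(t)cos(2t) - C_2e^(t)sin(2t) + C_2e^(t)cos(2t)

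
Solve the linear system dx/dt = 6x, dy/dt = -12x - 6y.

Coefficient matrix A = [[6, 0], [-12, -6]].
Characteristic polynomial det(A - λI) = λ^2 - 36 = 0.
Eigenvalues λ = -6, 6.
For λ=-6: (A-λI) row 1 is [12, 0], so an eigenvector is (0, 1).
For λ=6: (A-λI) row 2 is [-12, -12], so an eigenvector is (-1, 1).
General solution: C_1e^(-6t)(0,1) + C_2e^(6t)(-1,1).

x(t) = -C_2e^(6t), y(t) = C_1e^(-6t) + C_2e^(6t)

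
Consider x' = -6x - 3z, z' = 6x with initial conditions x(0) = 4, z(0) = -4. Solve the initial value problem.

Coefficient matrix A = [[-6, -3], [6, 0]].
Characteristic polynomial det(A - λI) = λ^2 + 6λ + 18 = 0.
Eigenvalues λ = -3 ± 3i (complex conjugate pair).
For λ=-3+3i: an eigenvector is (-1,1) - i(0,-1) = (-1, 1 + i).
A real fundamental pair from Re and Im of e^((-3+3i)t)v: X_1 = e^(-3t)(cos(3t)·(-1,1) + sin(3t)·(0,-1)), X_2 = e^(-3t)(sin(3t)·(-1,1) - cos(3t)·(0,-1)).
General solution: C_1X_1 + C_2X_2.
Applying x(0)=4, z(0)=-4 gives C_1=-4, C_2=0.

x(t) = 4e^(-3t)cos(3t), z(t) = 4e^(-3t)sin(3t) - 4e^(-3t)cos(3t)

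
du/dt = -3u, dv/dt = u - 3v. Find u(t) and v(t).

u(t) = -c_2e^(-3t), v(t) = -c_1e^(-3t) - c_2te^(-3t) + 3c_2e^(-3t)

Coefficient matrix A = [[-3, 0], [1, -3]].
Characteristic polynomial det(A - λI) = λ^2 + 6λ + 9 = 0.
Single eigenvalue λ = -3 with algebraic multiplicity 2.
Eigenvector v = (0,-1); generalized eigenvector w with (A-λI)w=v is (-1,3).
General solution: e^(-3t)[c_1·v + c_2·(t·v + w)].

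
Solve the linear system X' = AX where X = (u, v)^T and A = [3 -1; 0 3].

u(t) = C_1e^(3t) + C_2te^(3t) - 3C_2e^(3t), v(t) = -C_2e^(3t)

Coefficient matrix A = [[3, -1], [0, 3]].
Characteristic polynomial det(A - λI) = λ^2 - 6λ + 9 = 0.
Single eigenvalue λ = 3 with algebraic multiplicity 2.
Eigenvector v = (1,0); generalized eigenvector w with (A-λI)w=v is (-3,-1).
General solution: e^(3t)[C_1·v + C_2·(t·v + w)].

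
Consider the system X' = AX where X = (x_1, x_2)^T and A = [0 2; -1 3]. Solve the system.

x_1(t) = -2c_1e^(t) - c_2e^(2t), x_2(t) = -c_1e^(t) - c_2e^(2t)

Coefficient matrix A = [[0, 2], [-1, 3]].
Characteristic polynomial det(A - λI) = λ^2 - 3λ + 2 = 0.
Eigenvalues λ = 1, 2.
For λ=1: (A-λI) row 1 is [-1, 2], so an eigenvector is (-2, -1).
For λ=2: (A-λI) row 1 is [-2, 2], so an eigenvector is (-1, -1).
General solution: c_1e^(t)(-2,-1) + c_2e^(2t)(-1,-1).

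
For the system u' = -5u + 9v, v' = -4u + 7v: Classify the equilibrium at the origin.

unstable improper node

A = [[-5,9],[-4,7]]; det(A-λI) = λ^2 - 2λ + 1.
repeated λ = 1 with a single eigenvector.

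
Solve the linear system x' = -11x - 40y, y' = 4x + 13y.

Coefficient matrix A = [[-11, -40], [4, 13]].
Characteristic polynomial det(A - λI) = λ^2 - 2λ + 17 = 0.
Eigenvalues λ = 1 ± 4i (complex conjugate pair).
For λ=1+4i: an eigenvector is (1,0) - i(-3,1) = (1 + 3i, 0 - i).
A real fundamental pair from Re and Im of e^((1+4i)t)v: X_1 = e^(t)(cos(4t)·(1,0) + sin(4t)·(-3,1)), X_2 = e^(t)(sin(4t)·(1,0) - cos(4t)·(-3,1)).
General solution: C_1X_1 + C_2X_2.

x(t) = -3C_1e^(t)sin(4t) + C_1e^(t)cos(4t) + C_2e^(t)sin(4t) + 3C_2e^(t)cos(4t), y(t) = C_1e^(t)sin(4t) - C_2e^(t)cos(4t)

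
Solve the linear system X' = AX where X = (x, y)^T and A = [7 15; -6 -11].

Coefficient matrix A = [[7, 15], [-6, -11]].
Characteristic polynomial det(A - λI) = λ^2 + 4λ + 13 = 0.
Eigenvalues λ = -2 ± 3i (complex conjugate pair).
For λ=-2+3i: an eigenvector is (-2,1) - i(-1,1) = (-2 + i, 1 - i).
A real fundamental pair from Re and Im of e^((-2+3i)t)v: X_1 = e^(-2t)(cos(3t)·(-2,1) + sin(3t)·(-1,1)), X_2 = e^(-2t)(sin(3t)·(-2,1) - cos(3t)·(-1,1)).
General solution: c_1X_1 + c_2X_2.

x(t) = -c_1e^(-2t)sin(3t) - 2c_1e^(-2t)cos(3t) - 2c_2e^(-2t)sin(3t) + c_2e^(-2t)cos(3t), y(t) = c_1e^(-2t)sin(3t) + c_1e^(-2t)cos(3t) + c_2e^(-2t)sin(3t) - c_2e^(-2t)cos(3t)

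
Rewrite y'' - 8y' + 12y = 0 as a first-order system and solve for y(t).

Let x_1 = y, x_2 = y'. Then x_1' = x_2 and x_2' = -12x_1 + 8x_2.
A = [[0,1],[-12,8]]; det(A-λI) = λ^2 - 8λ + 12.
Eigenvalues λ = 6, 2 with eigenvectors (1,6), (1,2).

y(t) = C_1e^(6t) + C_2e^(2t)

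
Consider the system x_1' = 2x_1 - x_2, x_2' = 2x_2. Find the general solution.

x_1(t) = C_1e^(2t) + C_2te^(2t) + 2C_2e^(2t), x_2(t) = -C_2e^(2t)

Coefficient matrix A = [[2, -1], [0, 2]].
Characteristic polynomial det(A - λI) = λ^2 - 4λ + 4 = 0.
Single eigenvalue λ = 2 with algebraic multiplicity 2.
Eigenvector v = (1,0); generalized eigenvector w with (A-λI)w=v is (2,-1).
General solution: e^(2t)[C_1·v + C_2·(t·v + w)].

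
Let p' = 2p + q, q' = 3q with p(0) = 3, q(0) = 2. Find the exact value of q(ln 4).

128

A = [[2,1],[0,3]]; eigenvalues λ = 3, 2.
Eigenvectors: (1,1) for λ=3, (-1,0) for λ=2.
From the initial condition, c_1 = 2, c_2 = -1.
q(ln 4) = (2)(4^3)(1) + (-1)(4^2)(0) = 128.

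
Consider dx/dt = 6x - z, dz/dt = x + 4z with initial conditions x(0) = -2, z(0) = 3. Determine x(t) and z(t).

Coefficient matrix A = [[6, -1], [1, 4]].
Characteristic polynomial det(A - λI) = λ^2 - 10λ + 25 = 0.
Single eigenvalue λ = 5 with algebraic multiplicity 2.
Eigenvector v = (-1,-1); generalized eigenvector w with (A-λI)w=v is (2,3).
General solution: e^(5t)[K_1·v + K_2·(t·v + w)].
Applying x(0)=-2, z(0)=3 gives K_1=12, K_2=5.

x(t) = -5te^(5t) - 2e^(5t), z(t) = -5te^(5t) + 3e^(5t)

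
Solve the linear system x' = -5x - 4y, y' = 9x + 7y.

x(t) = -2C_1e^(t) - 2C_2te^(t) - C_2e^(t), y(t) = 3C_1e^(t) + 3C_2te^(t) + 2C_2e^(t)

Coefficient matrix A = [[-5, -4], [9, 7]].
Characteristic polynomial det(A - λI) = λ^2 - 2λ + 1 = 0.
Single eigenvalue λ = 1 with algebraic multiplicity 2.
Eigenvector v = (-2,3); generalized eigenvector w with (A-λI)w=v is (-1,2).
General solution: e^(t)[C_1·v + C_2·(t·v + w)].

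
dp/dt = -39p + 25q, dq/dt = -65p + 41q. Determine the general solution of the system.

Coefficient matrix A = [[-39, 25], [-65, 41]].
Characteristic polynomial det(A - λI) = λ^2 - 2λ + 26 = 0.
Eigenvalues λ = 1 ± 5i (complex conjugate pair).
For λ=1+5i: an eigenvector is (2,3) - i(-1,-2) = (2 + i, 3 + 2i).
A real fundamental pair from Re and Im of e^((1+5i)t)v: X_1 = e^(t)(cos(5t)·(2,3) + sin(5t)·(-1,-2)), X_2 = e^(t)(sin(5t)·(2,3) - cos(5t)·(-1,-2)).
General solution: c_1X_1 + c_2X_2.

p(t) = -c_1e^(t)sin(5t) + 2c_1e^(t)cos(5t) + 2c_2e^(t)sin(5t) + c_2e^(t)cos(5t), q(t) = -2c_1e^(t)sin(5t) + 3c_1e^(t)cos(5t) + 3c_2e^(t)sin(5t) + 2c_2e^(t)cos(5t)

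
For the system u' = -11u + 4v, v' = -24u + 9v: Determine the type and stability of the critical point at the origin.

A = [[-11,4],[-24,9]]; det(A-λI) = λ^2 + 2λ - 3.
λ = 1, -3: opposite signs.

saddle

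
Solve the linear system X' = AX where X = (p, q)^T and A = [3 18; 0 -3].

Coefficient matrix A = [[3, 18], [0, -3]].
Characteristic polynomial det(A - λI) = λ^2 - 9 = 0.
Eigenvalues λ = 3, -3.
For λ=3: (A-λI) row 1 is [0, 18], so an eigenvector is (1, 0).
For λ=-3: (A-λI) row 1 is [6, 18], so an eigenvector is (3, -1).
General solution: K_1e^(3t)(1,0) + K_2e^(-3t)(3,-1).

p(t) = K_1e^(3t) + 3K_2e^(-3t), q(t) = -K_2e^(-3t)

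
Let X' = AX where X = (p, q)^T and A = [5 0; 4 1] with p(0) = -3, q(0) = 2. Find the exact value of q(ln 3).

A = [[5,0],[4,1]]; eigenvalues λ = 1, 5.
Eigenvectors: (0,-1) for λ=1, (1,1) for λ=5.
From the initial condition, c_1 = -5, c_2 = -3.
q(ln 3) = (-5)(3^1)(-1) + (-3)(3^5)(1) = -714.

-714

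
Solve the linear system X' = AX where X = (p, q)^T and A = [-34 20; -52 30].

p(t) = -2c_1e^(-2t)sin(4t) - c_1e^(-2t)cos(4t) - c_2e^(-2t)sin(4t) + 2c_2e^(-2t)cos(4t), q(t) = -3c_1e^(-2t)sin(4t) - 2c_1e^(-2t)cos(4t) - 2c_2e^(-2t)sin(4t) + 3c_2e^(-2t)cos(4t)

Coefficient matrix A = [[-34, 20], [-52, 30]].
Characteristic polynomial det(A - λI) = λ^2 + 4λ + 20 = 0.
Eigenvalues λ = -2 ± 4i (complex conjugate pair).
For λ=-2+4i: an eigenvector is (-1,-2) - i(-2,-3) = (-1 + 2i, -2 + 3i).
A real fundamental pair from Re and Im of e^((-2+4i)t)v: X_1 = e^(-2t)(cos(4t)·(-1,-2) + sin(4t)·(-2,-3)), X_2 = e^(-2t)(sin(4t)·(-1,-2) - cos(4t)·(-2,-3)).
General solution: c_1X_1 + c_2X_2.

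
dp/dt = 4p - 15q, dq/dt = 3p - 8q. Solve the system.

p(t) = 2c_1e^(-2t)sin(3t) + c_1e^(-2t)cos(3t) + c_2e^(-2t)sin(3t) - 2c_2e^(-2t)cos(3t), q(t) = c_1e^(-2t)sin(3t) - c_2e^(-2t)cos(3t)

Coefficient matrix A = [[4, -15], [3, -8]].
Characteristic polynomial det(A - λI) = λ^2 + 4λ + 13 = 0.
Eigenvalues λ = -2 ± 3i (complex conjugate pair).
For λ=-2+3i: an eigenvector is (1,0) - i(2,1) = (1 - 2i, 0 - i).
A real fundamental pair from Re and Im of e^((-2+3i)t)v: X_1 = e^(-2t)(cos(3t)·(1,0) + sin(3t)·(2,1)), X_2 = e^(-2t)(sin(3t)·(1,0) - cos(3t)·(2,1)).
General solution: c_1X_1 + c_2X_2.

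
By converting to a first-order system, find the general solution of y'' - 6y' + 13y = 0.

y(t) = K_1e^(3t)cos(2t) + K_2e^(3t)sin(2t)

Let x_1 = y, x_2 = y'. Then x_1' = x_2 and x_2' = -13x_1 + 6x_2.
A = [[0,1],[-13,6]]; det(A-λI) = λ^2 - 6λ + 13.
Eigenvalues λ = 3 ± 2i.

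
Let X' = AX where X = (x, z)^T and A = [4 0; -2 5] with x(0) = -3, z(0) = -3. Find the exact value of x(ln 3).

-243

A = [[4,0],[-2,5]]; eigenvalues λ = 5, 4.
Eigenvectors: (0,1) for λ=5, (1,2) for λ=4.
From the initial condition, c_1 = 3, c_2 = -3.
x(ln 3) = (3)(3^5)(0) + (-3)(3^4)(1) = -243.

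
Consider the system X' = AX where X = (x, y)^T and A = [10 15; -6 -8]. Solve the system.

x(t) = -c_1e^(t)sin(3t) - 2c_1e^(t)cos(3t) - 2c_2e^(t)sin(3t) + c_2e^(t)cos(3t), y(t) = c_1e^(t)sin(3t) + c_1e^(t)cos(3t) + c_2e^(t)sin(3t) - c_2e^(t)cos(3t)

Coefficient matrix A = [[10, 15], [-6, -8]].
Characteristic polynomial det(A - λI) = λ^2 - 2λ + 10 = 0.
Eigenvalues λ = 1 ± 3i (complex conjugate pair).
For λ=1+3i: an eigenvector is (-2,1) - i(-1,1) = (-2 + i, 1 - i).
A real fundamental pair from Re and Im of e^((1+3i)t)v: X_1 = e^(t)(cos(3t)·(-2,1) + sin(3t)·(-1,1)), X_2 = e^(t)(sin(3t)·(-2,1) - cos(3t)·(-1,1)).
General solution: c_1X_1 + c_2X_2.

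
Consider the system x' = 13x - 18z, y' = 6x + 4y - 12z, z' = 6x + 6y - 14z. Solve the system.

Coefficient matrix A = [[13, 0, -18], [6, 4, -12], [6, 6, -14]].
det(A - λI) = 0 gives eigenvalues λ = 1, -2, 4.
For λ=1: eigenvector (-3,-2,-2).
For λ=-2: eigenvector (6,4,5).
For λ=4: eigenvector (2,1,1).
General solution: K_1e^(t)(-3,-2,-2) + K_2e^(-2t)(6,4,5) + K_3e^(4t)(2,1,1).

x(t) = -3K_1e^(t) + 6K_2e^(-2t) + 2K_3e^(4t), y(t) = -2K_1e^(t) + 4K_2e^(-2t) + K_3e^(4t), z(t) = -2K_1e^(t) + 5K_2e^(-2t) + K_3e^(4t)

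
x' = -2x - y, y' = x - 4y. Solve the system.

Coefficient matrix A = [[-2, -1], [1, -4]].
Characteristic polynomial det(A - λI) = λ^2 + 6λ + 9 = 0.
Single eigenvalue λ = -3 with algebraic multiplicity 2.
Eigenvector v = (1,1); generalized eigenvector w with (A-λI)w=v is (-1,-2).
General solution: e^(-3t)[K_1·v + K_2·(t·v + w)].

x(t) = K_1e^(-3t) + K_2te^(-3t) - K_2e^(-3t), y(t) = K_1e^(-3t) + K_2te^(-3t) - 2K_2e^(-3t)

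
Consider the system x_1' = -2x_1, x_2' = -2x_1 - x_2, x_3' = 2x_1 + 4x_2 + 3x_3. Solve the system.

Coefficient matrix A = [[-2, 0, 0], [-2, -1, 0], [2, 4, 3]].
det(A - λI) = 0 gives eigenvalues λ = -2, -1, 3.
For λ=-2: eigenvector (1,2,-2).
For λ=-1: eigenvector (0,1,-1).
For λ=3: eigenvector (0,0,1).
General solution: C_1e^(-2t)(1,2,-2) + C_2e^(-t)(0,1,-1) + C_3e^(3t)(0,0,1).

x_1(t) = C_1e^(-2t), x_2(t) = 2C_1e^(-2t) + C_2e^(-t), x_3(t) = -2C_1e^(-2t) - C_2e^(-t) + C_3e^(3t)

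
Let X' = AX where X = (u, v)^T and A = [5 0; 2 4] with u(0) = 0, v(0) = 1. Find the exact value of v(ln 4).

256

A = [[5,0],[2,4]]; eigenvalues λ = 4, 5.
Eigenvectors: (0,1) for λ=4, (-1,-2) for λ=5.
From the initial condition, c_1 = 1, c_2 = 0.
v(ln 4) = (1)(4^4)(1) + (0)(4^5)(-2) = 256.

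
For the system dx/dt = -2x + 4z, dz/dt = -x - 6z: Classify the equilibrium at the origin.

stable improper node

A = [[-2,4],[-1,-6]]; det(A-λI) = λ^2 + 8λ + 16.
repeated λ = -4 with a single eigenvector.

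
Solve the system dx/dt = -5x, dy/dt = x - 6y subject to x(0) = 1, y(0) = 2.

x(t) = e^(-5t), y(t) = e^(-5t) + e^(-6t)

Coefficient matrix A = [[-5, 0], [1, -6]].
Characteristic polynomial det(A - λI) = λ^2 + 11λ + 30 = 0.
Eigenvalues λ = -5, -6.
For λ=-5: (A-λI) row 2 is [1, -1], so an eigenvector is (-1, -1).
For λ=-6: (A-λI) row 1 is [1, 0], so an eigenvector is (0, 1).
General solution: C_1e^(-5t)(-1,-1) + C_2e^(-6t)(0,1).
Applying x(0)=1, y(0)=2 gives C_1=-1, C_2=1.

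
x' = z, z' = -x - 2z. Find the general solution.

Coefficient matrix A = [[0, 1], [-1, -2]].
Characteristic polynomial det(A - λI) = λ^2 + 2λ + 1 = 0.
Single eigenvalue λ = -1 with algebraic multiplicity 2.
Eigenvector v = (1,-1); generalized eigenvector w with (A-λI)w=v is (0,1).
General solution: e^(-t)[C_1·v + C_2·(t·v + w)].

x(t) = C_1e^(-t) + C_2te^(-t), z(t) = -C_1e^(-t) - C_2te^(-t) + C_2e^(-t)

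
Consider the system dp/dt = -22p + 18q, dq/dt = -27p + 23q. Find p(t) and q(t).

p(t) = C_1e^(-4t) + 2C_2e^(5t), q(t) = C_1e^(-4t) + 3C_2e^(5t)

Coefficient matrix A = [[-22, 18], [-27, 23]].
Characteristic polynomial det(A - λI) = λ^2 - λ - 20 = 0.
Eigenvalues λ = -4, 5.
For λ=-4: (A-λI) row 1 is [-18, 18], so an eigenvector is (1, 1).
For λ=5: (A-λI) row 1 is [-27, 18], so an eigenvector is (2, 3).
General solution: C_1e^(-4t)(1,1) + C_2e^(5t)(2,3).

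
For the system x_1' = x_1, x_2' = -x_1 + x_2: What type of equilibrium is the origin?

A = [[1,0],[-1,1]]; det(A-λI) = λ^2 - 2λ + 1.
repeated λ = 1 with a single eigenvector.

unstable improper node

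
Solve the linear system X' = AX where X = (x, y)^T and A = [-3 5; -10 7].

x(t) = C_1e^(2t)cos(5t) + C_2e^(2t)sin(5t), y(t) = -C_1e^(2t)sin(5t) + C_1e^(2t)cos(5t) + C_2e^(2t)sin(5t) + C_2e^(2t)cos(5t)

Coefficient matrix A = [[-3, 5], [-10, 7]].
Characteristic polynomial det(A - λI) = λ^2 - 4λ + 29 = 0.
Eigenvalues λ = 2 ± 5i (complex conjugate pair).
For λ=2+5i: an eigenvector is (1,1) - i(0,-1) = (1, 1 + i).
A real fundamental pair from Re and Im of e^((2+5i)t)v: X_1 = e^(2t)(cos(5t)·(1,1) + sin(5t)·(0,-1)), X_2 = e^(2t)(sin(5t)·(1,1) - cos(5t)·(0,-1)).
General solution: C_1X_1 + C_2X_2.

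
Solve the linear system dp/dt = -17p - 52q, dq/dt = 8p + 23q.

Coefficient matrix A = [[-17, -52], [8, 23]].
Characteristic polynomial det(A - λI) = λ^2 - 6λ + 25 = 0.
Eigenvalues λ = 3 ± 4i (complex conjugate pair).
For λ=3+4i: an eigenvector is (-2,1) - i(-3,1) = (-2 + 3i, 1 - i).
A real fundamental pair from Re and Im of e^((3+4i)t)v: X_1 = e^(3t)(cos(4t)·(-2,1) + sin(4t)·(-3,1)), X_2 = e^(3t)(sin(4t)·(-2,1) - cos(4t)·(-3,1)).
General solution: K_1X_1 + K_2X_2.

p(t) = -3K_1e^(3t)sin(4t) - 2K_1e^(3t)cos(4t) - 2K_2e^(3t)sin(4t) + 3K_2e^(3t)cos(4t), q(t) = K_1e^(3t)sin(4t) + K_1e^(3t)cos(4t) + K_2e^(3t)sin(4t) - K_2e^(3t)cos(4t)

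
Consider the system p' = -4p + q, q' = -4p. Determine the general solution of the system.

p(t) = c_1e^(-2t) + c_2te^(-2t) + c_2e^(-2t), q(t) = 2c_1e^(-2t) + 2c_2te^(-2t) + 3c_2e^(-2t)

Coefficient matrix A = [[-4, 1], [-4, 0]].
Characteristic polynomial det(A - λI) = λ^2 + 4λ + 4 = 0.
Single eigenvalue λ = -2 with algebraic multiplicity 2.
Eigenvector v = (1,2); generalized eigenvector w with (A-λI)w=v is (1,3).
General solution: e^(-2t)[c_1·v + c_2·(t·v + w)].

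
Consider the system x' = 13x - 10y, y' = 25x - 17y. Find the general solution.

Coefficient matrix A = [[13, -10], [25, -17]].
Characteristic polynomial det(A - λI) = λ^2 + 4λ + 29 = 0.
Eigenvalues λ = -2 ± 5i (complex conjugate pair).
For λ=-2+5i: an eigenvector is (-1,-2) - i(1,1) = (-1 - i, -2 - i).
A real fundamental pair from Re and Im of e^((-2+5i)t)v: X_1 = e^(-2t)(cos(5t)·(-1,-2) + sin(5t)·(1,1)), X_2 = e^(-2t)(sin(5t)·(-1,-2) - cos(5t)·(1,1)).
General solution: c_1X_1 + c_2X_2.

x(t) = c_1e^(-2t)sin(5t) - c_1e^(-2t)cos(5t) - c_2e^(-2t)sin(5t) - c_2e^(-2t)cos(5t), y(t) = c_1e^(-2t)sin(5t) - 2c_1e^(-2t)cos(5t) - 2c_2e^(-2t)sin(5t) - c_2e^(-2t)cos(5t)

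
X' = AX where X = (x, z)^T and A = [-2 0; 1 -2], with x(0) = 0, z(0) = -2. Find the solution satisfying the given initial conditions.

x(t) = 0, z(t) = -2e^(-2t)

Coefficient matrix A = [[-2, 0], [1, -2]].
Characteristic polynomial det(A - λI) = λ^2 + 4λ + 4 = 0.
Single eigenvalue λ = -2 with algebraic multiplicity 2.
Eigenvector v = (0,1); generalized eigenvector w with (A-λI)w=v is (1,2).
General solution: e^(-2t)[c_1·v + c_2·(t·v + w)].
Applying x(0)=0, z(0)=-2 gives c_1=-2, c_2=0.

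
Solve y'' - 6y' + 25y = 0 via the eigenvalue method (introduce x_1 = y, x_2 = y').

y(t) = C_1e^(3t)cos(4t) + C_2e^(3t)sin(4t)

Let x_1 = y, x_2 = y'. Then x_1' = x_2 and x_2' = -25x_1 + 6x_2.
A = [[0,1],[-25,6]]; det(A-λI) = λ^2 - 6λ + 25.
Eigenvalues λ = 3 ± 4i.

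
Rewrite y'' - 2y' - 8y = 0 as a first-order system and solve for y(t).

Let x_1 = y, x_2 = y'. Then x_1' = x_2 and x_2' = 8x_1 + 2x_2.
A = [[0,1],[8,2]]; det(A-λI) = λ^2 - 2λ - 8.
Eigenvalues λ = -2, 4 with eigenvectors (1,-2), (1,4).

y(t) = K_1e^(-2t) + K_2e^(4t)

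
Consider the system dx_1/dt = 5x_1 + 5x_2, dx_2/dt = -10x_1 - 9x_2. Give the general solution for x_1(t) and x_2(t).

Coefficient matrix A = [[5, 5], [-10, -9]].
Characteristic polynomial det(A - λI) = λ^2 + 4λ + 5 = 0.
Eigenvalues λ = -2 ± i (complex conjugate pair).
For λ=-2+i: an eigenvector is (-2,3) - i(1,-1) = (-2 - i, 3 + i).
A real fundamental pair from Re and Im of e^((-2+i)t)v: X_1 = e^(-2t)(cos(t)·(-2,3) + sin(t)·(1,-1)), X_2 = e^(-2t)(sin(t)·(-2,3) - cos(t)·(1,-1)).
General solution: K_1X_1 + K_2X_2.

x_1(t) = K_1e^(-2t)sin(t) - 2K_1e^(-2t)cos(t) - 2K_2e^(-2t)sin(t) - K_2e^(-2t)cos(t), x_2(t) = -K_1e^(-2t)sin(t) + 3K_1e^(-2t)cos(t) + 3K_2e^(-2t)sin(t) + K_2e^(-2t)cos(t)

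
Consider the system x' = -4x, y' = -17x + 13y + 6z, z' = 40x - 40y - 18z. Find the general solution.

Coefficient matrix A = [[-4, 0, 0], [-17, 13, 6], [40, -40, -18]].
det(A - λI) = 0 gives eigenvalues λ = -4, -3, -2.
For λ=-4: eigenvector (1,1,0).
For λ=-3: eigenvector (0,-3,8).
For λ=-2: eigenvector (0,-2,5).
General solution: c_1e^(-4t)(1,1,0) + c_2e^(-3t)(0,-3,8) + c_3e^(-2t)(0,-2,5).

x(t) = c_1e^(-4t), y(t) = c_1e^(-4t) - 3c_2e^(-3t) - 2c_3e^(-2t), z(t) = 8c_2e^(-3t) + 5c_3e^(-2t)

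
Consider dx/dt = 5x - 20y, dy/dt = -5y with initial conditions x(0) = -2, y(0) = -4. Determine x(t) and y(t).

Coefficient matrix A = [[5, -20], [0, -5]].
Characteristic polynomial det(A - λI) = λ^2 - 25 = 0.
Eigenvalues λ = 5, -5.
For λ=5: (A-λI) row 1 is [0, -20], so an eigenvector is (1, 0).
For λ=-5: (A-λI) row 1 is [10, -20], so an eigenvector is (2, 1).
General solution: K_1e^(5t)(1,0) + K_2e^(-5t)(2,1).
Applying x(0)=-2, y(0)=-4 gives K_1=6, K_2=-4.

x(t) = 6e^(5t) - 8e^(-5t), y(t) = -4e^(-5t)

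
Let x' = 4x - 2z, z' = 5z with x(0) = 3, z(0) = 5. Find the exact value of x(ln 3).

-1377

A = [[4,-2],[0,5]]; eigenvalues λ = 5, 4.
Eigenvectors: (2,-1) for λ=5, (1,0) for λ=4.
From the initial condition, c_1 = -5, c_2 = 13.
x(ln 3) = (-5)(3^5)(2) + (13)(3^4)(1) = -1377.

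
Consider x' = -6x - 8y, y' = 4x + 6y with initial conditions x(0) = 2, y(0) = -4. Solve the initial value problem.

Coefficient matrix A = [[-6, -8], [4, 6]].
Characteristic polynomial det(A - λI) = λ^2 - 4 = 0.
Eigenvalues λ = 2, -2.
For λ=2: (A-λI) row 1 is [-8, -8], so an eigenvector is (-1, 1).
For λ=-2: (A-λI) row 1 is [-4, -8], so an eigenvector is (2, -1).
General solution: C_1e^(2t)(-1,1) + C_2e^(-2t)(2,-1).
Applying x(0)=2, y(0)=-4 gives C_1=-6, C_2=-2.

x(t) = 6e^(2t) - 4e^(-2t), y(t) = -6e^(2t) + 2e^(-2t)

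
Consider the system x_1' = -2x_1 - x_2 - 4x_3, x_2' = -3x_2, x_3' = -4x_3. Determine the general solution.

Coefficient matrix A = [[-2, -1, -4], [0, -3, 0], [0, 0, -4]].
det(A - λI) = 0 gives eigenvalues λ = -2, -3, -4.
For λ=-2: eigenvector (1,0,0).
For λ=-3: eigenvector (1,1,0).
For λ=-4: eigenvector (2,0,1).
General solution: K_1e^(-2t)(1,0,0) + K_2e^(-3t)(1,1,0) + K_3e^(-4t)(2,0,1).

x_1(t) = K_1e^(-2t) + K_2e^(-3t) + 2K_3e^(-4t), x_2(t) = K_2e^(-3t), x_3(t) = K_3e^(-4t)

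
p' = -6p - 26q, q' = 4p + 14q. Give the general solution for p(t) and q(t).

p(t) = -3K_1e^(4t)sin(2t) - 2K_1e^(4t)cos(2t) - 2K_2e^(4t)sin(2t) + 3K_2e^(4t)cos(2t), q(t) = K_1e^(4t)sin(2t) + K_1e^(4t)cos(2t) + K_2e^(4t)sin(2t) - K_2e^(4t)cos(2t)

Coefficient matrix A = [[-6, -26], [4, 14]].
Characteristic polynomial det(A - λI) = λ^2 - 8λ + 20 = 0.
Eigenvalues λ = 4 ± 2i (complex conjugate pair).
For λ=4+2i: an eigenvector is (-2,1) - i(-3,1) = (-2 + 3i, 1 - i).
A real fundamental pair from Re and Im of e^((4+2i)t)v: X_1 = e^(4t)(cos(2t)·(-2,1) + sin(2t)·(-3,1)), X_2 = e^(4t)(sin(2t)·(-2,1) - cos(2t)·(-3,1)).
General solution: K_1X_1 + K_2X_2.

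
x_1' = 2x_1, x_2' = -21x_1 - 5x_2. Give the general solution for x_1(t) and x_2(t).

x_1(t) = c_2e^(2t), x_2(t) = c_1e^(-5t) - 3c_2e^(2t)

Coefficient matrix A = [[2, 0], [-21, -5]].
Characteristic polynomial det(A - λI) = λ^2 + 3λ - 10 = 0.
Eigenvalues λ = -5, 2.
For λ=-5: (A-λI) row 1 is [7, 0], so an eigenvector is (0, 1).
For λ=2: (A-λI) row 2 is [-21, -7], so an eigenvector is (1, -3).
General solution: c_1e^(-5t)(0,1) + c_2e^(2t)(1,-3).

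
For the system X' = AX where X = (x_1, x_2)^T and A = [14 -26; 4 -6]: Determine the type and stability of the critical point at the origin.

A = [[14,-26],[4,-6]]; det(A-λI) = λ^2 - 8λ + 20.
λ = 4 ± 2i: positive real part.

unstable spiral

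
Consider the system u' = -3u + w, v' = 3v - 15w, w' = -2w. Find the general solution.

Coefficient matrix A = [[-3, 0, 1], [0, 3, -15], [0, 0, -2]].
det(A - λI) = 0 gives eigenvalues λ = -3, 3, -2.
For λ=-3: eigenvector (1,0,0).
For λ=3: eigenvector (0,1,0).
For λ=-2: eigenvector (1,3,1).
General solution: K_1e^(-3t)(1,0,0) + K_2e^(3t)(0,1,0) + K_3e^(-2t)(1,3,1).

u(t) = K_1e^(-3t) + K_3e^(-2t), v(t) = K_2e^(3t) + 3K_3e^(-2t), w(t) = K_3e^(-2t)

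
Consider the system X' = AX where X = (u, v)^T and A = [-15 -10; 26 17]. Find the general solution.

Coefficient matrix A = [[-15, -10], [26, 17]].
Characteristic polynomial det(A - λI) = λ^2 - 2λ + 5 = 0.
Eigenvalues λ = 1 ± 2i (complex conjugate pair).
For λ=1+2i: an eigenvector is (-1,2) - i(-2,3) = (-1 + 2i, 2 - 3i).
A real fundamental pair from Re and Im of e^((1+2i)t)v: X_1 = e^(t)(cos(2t)·(-1,2) + sin(2t)·(-2,3)), X_2 = e^(t)(sin(2t)·(-1,2) - cos(2t)·(-2,3)).
General solution: C_1X_1 + C_2X_2.

u(t) = -2C_1e^(t)sin(2t) - C_1e^(t)cos(2t) - C_2e^(t)sin(2t) + 2C_2e^(t)cos(2t), v(t) = 3C_1e^(t)sin(2t) + 2C_1e^(t)cos(2t) + 2C_2e^(t)sin(2t) - 3C_2e^(t)cos(2t)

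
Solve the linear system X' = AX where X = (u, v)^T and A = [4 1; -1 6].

u(t) = c_1e^(5t) + c_2te^(5t) - c_2e^(5t), v(t) = c_1e^(5t) + c_2te^(5t)

Coefficient matrix A = [[4, 1], [-1, 6]].
Characteristic polynomial det(A - λI) = λ^2 - 10λ + 25 = 0.
Single eigenvalue λ = 5 with algebraic multiplicity 2.
Eigenvector v = (1,1); generalized eigenvector w with (A-λI)w=v is (-1,0).
General solution: e^(5t)[c_1·v + c_2·(t·v + w)].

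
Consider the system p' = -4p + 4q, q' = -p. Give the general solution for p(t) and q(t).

Coefficient matrix A = [[-4, 4], [-1, 0]].
Characteristic polynomial det(A - λI) = λ^2 + 4λ + 4 = 0.
Single eigenvalue λ = -2 with algebraic multiplicity 2.
Eigenvector v = (2,1); generalized eigenvector w with (A-λI)w=v is (-1,0).
General solution: e^(-2t)[C_1·v + C_2·(t·v + w)].

p(t) = 2C_1e^(-2t) + 2C_2te^(-2t) - C_2e^(-2t), q(t) = C_1e^(-2t) + C_2te^(-2t)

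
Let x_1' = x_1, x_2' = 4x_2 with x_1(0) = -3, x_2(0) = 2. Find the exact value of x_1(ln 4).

A = [[1,0],[0,4]]; eigenvalues λ = 4, 1.
Eigenvectors: (0,1) for λ=4, (-1,0) for λ=1.
From the initial condition, c_1 = 2, c_2 = 3.
x_1(ln 4) = (2)(4^4)(0) + (3)(4^1)(-1) = -12.

-12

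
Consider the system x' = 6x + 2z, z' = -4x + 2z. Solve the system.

Coefficient matrix A = [[6, 2], [-4, 2]].
Characteristic polynomial det(A - λI) = λ^2 - 8λ + 20 = 0.
Eigenvalues λ = 4 ± 2i (complex conjugate pair).
For λ=4+2i: an eigenvector is (1,-1) - i(0,-1) = (1, -1 + i).
A real fundamental pair from Re and Im of e^((4+2i)t)v: X_1 = e^(4t)(cos(2t)·(1,-1) + sin(2t)·(0,-1)), X_2 = e^(4t)(sin(2t)·(1,-1) - cos(2t)·(0,-1)).
General solution: C_1X_1 + C_2X_2.

x(t) = C_1e^(4t)cos(2t) + C_2e^(4t)sin(2t), z(t) = -C_1e^(4t)sin(2t) - C_1e^(4t)cos(2t) - C_2e^(4t)sin(2t) + C_2e^(4t)cos(2t)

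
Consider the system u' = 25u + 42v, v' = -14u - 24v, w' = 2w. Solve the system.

Coefficient matrix A = [[25, 42, 0], [-14, -24, 0], [0, 0, 2]].
det(A - λI) = 0 gives eigenvalues λ = 4, -3, 2.
For λ=4: eigenvector (-2,1,0).
For λ=-3: eigenvector (-3,2,0).
For λ=2: eigenvector (0,0,1).
General solution: C_1e^(4t)(-2,1,0) + C_2e^(-3t)(-3,2,0) + C_3e^(2t)(0,0,1).

u(t) = -2C_1e^(4t) - 3C_2e^(-3t), v(t) = C_1e^(4t) + 2C_2e^(-3t), w(t) = C_3e^(2t)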